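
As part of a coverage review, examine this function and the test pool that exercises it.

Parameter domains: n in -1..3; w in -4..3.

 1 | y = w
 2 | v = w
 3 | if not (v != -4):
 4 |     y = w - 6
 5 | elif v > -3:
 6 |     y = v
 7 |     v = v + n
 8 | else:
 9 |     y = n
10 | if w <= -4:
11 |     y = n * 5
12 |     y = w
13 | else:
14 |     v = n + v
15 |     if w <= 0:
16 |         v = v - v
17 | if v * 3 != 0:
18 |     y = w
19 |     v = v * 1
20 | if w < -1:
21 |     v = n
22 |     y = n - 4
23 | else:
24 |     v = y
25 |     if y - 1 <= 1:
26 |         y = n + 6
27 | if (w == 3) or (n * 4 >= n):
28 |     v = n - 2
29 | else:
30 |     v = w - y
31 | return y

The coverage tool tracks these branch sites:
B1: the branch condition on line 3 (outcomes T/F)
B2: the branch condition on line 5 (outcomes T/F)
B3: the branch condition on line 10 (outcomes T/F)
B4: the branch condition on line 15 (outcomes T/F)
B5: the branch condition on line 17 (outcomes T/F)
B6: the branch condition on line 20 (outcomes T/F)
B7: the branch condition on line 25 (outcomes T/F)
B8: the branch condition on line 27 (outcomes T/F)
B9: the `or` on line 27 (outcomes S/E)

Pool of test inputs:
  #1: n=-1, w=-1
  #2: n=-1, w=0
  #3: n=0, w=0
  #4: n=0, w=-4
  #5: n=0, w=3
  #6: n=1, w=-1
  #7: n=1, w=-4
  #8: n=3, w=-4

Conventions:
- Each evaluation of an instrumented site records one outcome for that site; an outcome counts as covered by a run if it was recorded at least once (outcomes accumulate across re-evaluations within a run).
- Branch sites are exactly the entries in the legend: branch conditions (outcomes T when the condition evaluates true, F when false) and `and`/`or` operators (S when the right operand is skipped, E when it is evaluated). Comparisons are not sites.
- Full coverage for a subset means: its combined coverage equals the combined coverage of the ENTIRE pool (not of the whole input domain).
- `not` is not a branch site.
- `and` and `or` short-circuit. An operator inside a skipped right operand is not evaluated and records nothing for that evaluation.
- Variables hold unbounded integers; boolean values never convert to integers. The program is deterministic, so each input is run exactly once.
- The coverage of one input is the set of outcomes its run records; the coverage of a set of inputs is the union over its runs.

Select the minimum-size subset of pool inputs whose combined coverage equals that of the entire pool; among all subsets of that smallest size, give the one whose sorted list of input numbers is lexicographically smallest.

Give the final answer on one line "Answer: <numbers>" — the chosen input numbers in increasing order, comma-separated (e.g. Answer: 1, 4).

input #1 (n=-1, w=-1): covers B1=F, B2=T, B3=F, B4=T, B5=F, B6=F, B7=T, B8=F, B9=E
input #2 (n=-1, w=0): covers B1=F, B2=T, B3=F, B4=T, B5=F, B6=F, B7=T, B8=F, B9=E
input #3 (n=0, w=0): covers B1=F, B2=T, B3=F, B4=T, B5=F, B6=F, B7=T, B8=T, B9=E
input #4 (n=0, w=-4): covers B1=T, B3=T, B5=T, B6=T, B8=T, B9=E
input #5 (n=0, w=3): covers B1=F, B2=T, B3=F, B4=F, B5=T, B6=F, B7=F, B8=T, B9=S
input #6 (n=1, w=-1): covers B1=F, B2=T, B3=F, B4=T, B5=F, B6=F, B7=T, B8=T, B9=E
input #7 (n=1, w=-4): covers B1=T, B3=T, B5=T, B6=T, B8=T, B9=E
input #8 (n=3, w=-4): covers B1=T, B3=T, B5=T, B6=T, B8=T, B9=E
the full pool covers 17 outcomes: B1=T, B1=F, B2=T, B3=T, B3=F, B4=T, B4=F, B5=T, B5=F, B6=T, B6=F, B7=T, B7=F, B8=T, B8=F, B9=S, B9=E
no size-1 subset reaches all 17 outcomes (best union: 9/17)
no size-2 subset reaches all 17 outcomes (best union: 14/17)
at size 3, {1, 4, 5} reaches all 17 outcomes; every lexicographically earlier size-3 subset fails

Answer: 1, 4, 5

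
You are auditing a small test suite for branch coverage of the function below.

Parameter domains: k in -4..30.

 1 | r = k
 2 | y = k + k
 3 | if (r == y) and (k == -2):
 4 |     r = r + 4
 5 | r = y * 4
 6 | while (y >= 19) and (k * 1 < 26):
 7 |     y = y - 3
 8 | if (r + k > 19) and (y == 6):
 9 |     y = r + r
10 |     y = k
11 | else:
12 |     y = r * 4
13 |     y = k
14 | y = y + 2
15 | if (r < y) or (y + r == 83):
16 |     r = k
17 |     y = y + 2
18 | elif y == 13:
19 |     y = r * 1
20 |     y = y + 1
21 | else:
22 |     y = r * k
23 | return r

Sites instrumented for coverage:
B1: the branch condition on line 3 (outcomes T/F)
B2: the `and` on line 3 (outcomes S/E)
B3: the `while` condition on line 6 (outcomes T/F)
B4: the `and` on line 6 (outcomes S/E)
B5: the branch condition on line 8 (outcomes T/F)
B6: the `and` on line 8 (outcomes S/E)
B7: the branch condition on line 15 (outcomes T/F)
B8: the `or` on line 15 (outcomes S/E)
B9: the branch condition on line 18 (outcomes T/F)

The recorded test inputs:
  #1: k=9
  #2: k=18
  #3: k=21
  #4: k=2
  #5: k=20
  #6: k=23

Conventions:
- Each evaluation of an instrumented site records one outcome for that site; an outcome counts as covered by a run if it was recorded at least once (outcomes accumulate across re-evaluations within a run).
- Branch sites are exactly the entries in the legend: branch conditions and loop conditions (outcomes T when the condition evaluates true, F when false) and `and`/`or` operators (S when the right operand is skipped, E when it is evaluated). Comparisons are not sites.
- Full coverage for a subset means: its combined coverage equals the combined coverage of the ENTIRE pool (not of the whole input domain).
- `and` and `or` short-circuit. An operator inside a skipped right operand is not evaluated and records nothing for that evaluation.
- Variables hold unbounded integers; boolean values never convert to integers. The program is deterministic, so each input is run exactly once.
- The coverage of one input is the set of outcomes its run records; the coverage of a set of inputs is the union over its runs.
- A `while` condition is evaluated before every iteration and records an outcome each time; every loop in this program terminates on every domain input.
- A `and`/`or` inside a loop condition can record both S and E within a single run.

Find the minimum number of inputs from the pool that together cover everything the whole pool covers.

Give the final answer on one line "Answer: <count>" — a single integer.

run #1 (k=9) records B1=F, B2=S, B3=F, B4=S, B5=F, B6=E, B7=T, B8=E
run #2 (k=18) records B1=F, B2=S, B3=T, B3=F, B4=S, B4=E, B5=F, B6=E, B7=F, B8=E, B9=F
run #3 (k=21) records B1=F, B2=S, B3=T, B3=F, B4=S, B4=E, B5=F, B6=E, B7=F, B8=E, B9=F
run #4 (k=2) records B1=F, B2=S, B3=F, B4=S, B5=F, B6=S, B7=F, B8=E, B9=F
run #5 (k=20) records B1=F, B2=S, B3=T, B3=F, B4=S, B4=E, B5=F, B6=E, B7=F, B8=E, B9=F
run #6 (k=23) records B1=F, B2=S, B3=T, B3=F, B4=S, B4=E, B5=F, B6=E, B7=F, B8=E, B9=F
union over all inputs: B1=F, B2=S, B3=T, B3=F, B4=S, B4=E, B5=F, B6=S, B6=E, B7=T, B7=F, B8=E, B9=F (13 outcomes)
checked all size-1 subsets: none covers 13 outcomes (max 11/13)
checked all size-2 subsets: none covers 13 outcomes (max 12/13)
size 3: inputs {1, 2, 4} cover all 13 outcomes, and no lexicographically smaller subset of this size does

Answer: 3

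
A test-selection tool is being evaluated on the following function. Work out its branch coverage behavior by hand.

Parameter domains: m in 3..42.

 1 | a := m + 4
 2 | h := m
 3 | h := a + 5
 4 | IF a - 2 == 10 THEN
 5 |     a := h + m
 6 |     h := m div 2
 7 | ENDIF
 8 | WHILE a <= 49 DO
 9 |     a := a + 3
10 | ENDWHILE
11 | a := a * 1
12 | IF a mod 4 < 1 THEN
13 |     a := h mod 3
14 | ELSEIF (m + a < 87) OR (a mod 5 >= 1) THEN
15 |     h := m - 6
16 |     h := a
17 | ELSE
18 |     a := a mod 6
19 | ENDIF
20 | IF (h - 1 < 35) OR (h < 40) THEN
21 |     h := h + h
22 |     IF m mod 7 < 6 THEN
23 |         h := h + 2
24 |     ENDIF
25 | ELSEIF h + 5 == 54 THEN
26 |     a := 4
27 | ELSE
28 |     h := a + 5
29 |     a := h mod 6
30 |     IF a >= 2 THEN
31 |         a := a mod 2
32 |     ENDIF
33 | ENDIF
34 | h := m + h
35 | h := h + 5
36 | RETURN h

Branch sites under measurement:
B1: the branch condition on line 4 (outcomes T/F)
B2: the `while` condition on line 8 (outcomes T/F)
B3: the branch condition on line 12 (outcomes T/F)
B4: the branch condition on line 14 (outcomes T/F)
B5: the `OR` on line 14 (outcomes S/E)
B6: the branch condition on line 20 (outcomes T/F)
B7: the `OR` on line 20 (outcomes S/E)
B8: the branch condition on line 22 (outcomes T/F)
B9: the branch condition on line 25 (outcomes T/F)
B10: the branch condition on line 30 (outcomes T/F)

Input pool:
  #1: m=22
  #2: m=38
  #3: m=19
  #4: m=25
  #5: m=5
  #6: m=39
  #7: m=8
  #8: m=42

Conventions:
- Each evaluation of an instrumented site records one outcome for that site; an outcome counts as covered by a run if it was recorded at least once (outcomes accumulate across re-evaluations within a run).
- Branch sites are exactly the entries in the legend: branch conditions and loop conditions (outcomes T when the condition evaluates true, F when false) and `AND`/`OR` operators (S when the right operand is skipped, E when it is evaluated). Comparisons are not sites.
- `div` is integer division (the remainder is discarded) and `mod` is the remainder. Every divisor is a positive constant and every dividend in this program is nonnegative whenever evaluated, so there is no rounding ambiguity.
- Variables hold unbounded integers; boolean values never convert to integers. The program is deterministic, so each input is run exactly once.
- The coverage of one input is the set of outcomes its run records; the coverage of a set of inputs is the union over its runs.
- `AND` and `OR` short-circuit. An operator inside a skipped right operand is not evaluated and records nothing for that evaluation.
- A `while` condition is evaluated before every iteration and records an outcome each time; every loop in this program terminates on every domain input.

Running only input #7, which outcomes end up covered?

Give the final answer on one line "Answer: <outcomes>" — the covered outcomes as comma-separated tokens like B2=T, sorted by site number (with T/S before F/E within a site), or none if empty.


Tracing the run of input #7 (m=8):
  B1->T, B2->T, B2->T, B2->T, B2->T, B2->T, B2->T, B2->T, B2->T, B2->T
  B2->F, B3->T, B7->S, B6->T, B8->T
collecting distinct outcomes: B1=T, B2=T, B2=F, B3=T, B6=T, B7=S, B8=T
Answer: B1=T, B2=T, B2=F, B3=T, B6=T, B7=S, B8=T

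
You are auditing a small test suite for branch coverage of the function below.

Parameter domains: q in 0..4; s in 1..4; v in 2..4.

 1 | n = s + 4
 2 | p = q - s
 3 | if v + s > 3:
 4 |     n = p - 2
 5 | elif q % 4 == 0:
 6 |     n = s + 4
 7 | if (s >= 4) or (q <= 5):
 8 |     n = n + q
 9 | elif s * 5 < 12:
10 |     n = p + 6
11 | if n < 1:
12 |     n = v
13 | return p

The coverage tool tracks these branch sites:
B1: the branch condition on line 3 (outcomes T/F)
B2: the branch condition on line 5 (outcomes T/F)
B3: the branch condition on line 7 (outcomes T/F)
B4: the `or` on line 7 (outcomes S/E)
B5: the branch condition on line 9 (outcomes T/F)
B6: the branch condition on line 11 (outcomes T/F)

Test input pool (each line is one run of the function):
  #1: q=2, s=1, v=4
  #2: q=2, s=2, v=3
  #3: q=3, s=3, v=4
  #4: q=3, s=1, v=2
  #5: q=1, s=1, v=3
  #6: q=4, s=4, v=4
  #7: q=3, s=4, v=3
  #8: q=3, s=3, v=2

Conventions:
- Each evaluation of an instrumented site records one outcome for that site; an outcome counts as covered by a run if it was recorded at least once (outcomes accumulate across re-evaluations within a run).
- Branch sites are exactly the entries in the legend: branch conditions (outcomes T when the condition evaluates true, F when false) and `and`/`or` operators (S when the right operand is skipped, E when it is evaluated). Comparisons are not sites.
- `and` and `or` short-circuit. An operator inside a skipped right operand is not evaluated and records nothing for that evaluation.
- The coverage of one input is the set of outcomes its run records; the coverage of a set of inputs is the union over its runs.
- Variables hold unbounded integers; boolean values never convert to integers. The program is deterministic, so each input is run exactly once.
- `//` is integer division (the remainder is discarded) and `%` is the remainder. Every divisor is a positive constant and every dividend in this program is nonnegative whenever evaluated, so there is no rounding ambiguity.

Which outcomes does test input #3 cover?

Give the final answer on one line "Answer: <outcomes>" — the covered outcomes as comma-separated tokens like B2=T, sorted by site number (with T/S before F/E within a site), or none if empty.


Running input #3 (q=3, s=3, v=4), event by event:
  B1->T, B4->E, B3->T, B6->F
as a set, this run covers: B1=T, B3=T, B4=E, B6=F
Answer: B1=T, B3=T, B4=E, B6=F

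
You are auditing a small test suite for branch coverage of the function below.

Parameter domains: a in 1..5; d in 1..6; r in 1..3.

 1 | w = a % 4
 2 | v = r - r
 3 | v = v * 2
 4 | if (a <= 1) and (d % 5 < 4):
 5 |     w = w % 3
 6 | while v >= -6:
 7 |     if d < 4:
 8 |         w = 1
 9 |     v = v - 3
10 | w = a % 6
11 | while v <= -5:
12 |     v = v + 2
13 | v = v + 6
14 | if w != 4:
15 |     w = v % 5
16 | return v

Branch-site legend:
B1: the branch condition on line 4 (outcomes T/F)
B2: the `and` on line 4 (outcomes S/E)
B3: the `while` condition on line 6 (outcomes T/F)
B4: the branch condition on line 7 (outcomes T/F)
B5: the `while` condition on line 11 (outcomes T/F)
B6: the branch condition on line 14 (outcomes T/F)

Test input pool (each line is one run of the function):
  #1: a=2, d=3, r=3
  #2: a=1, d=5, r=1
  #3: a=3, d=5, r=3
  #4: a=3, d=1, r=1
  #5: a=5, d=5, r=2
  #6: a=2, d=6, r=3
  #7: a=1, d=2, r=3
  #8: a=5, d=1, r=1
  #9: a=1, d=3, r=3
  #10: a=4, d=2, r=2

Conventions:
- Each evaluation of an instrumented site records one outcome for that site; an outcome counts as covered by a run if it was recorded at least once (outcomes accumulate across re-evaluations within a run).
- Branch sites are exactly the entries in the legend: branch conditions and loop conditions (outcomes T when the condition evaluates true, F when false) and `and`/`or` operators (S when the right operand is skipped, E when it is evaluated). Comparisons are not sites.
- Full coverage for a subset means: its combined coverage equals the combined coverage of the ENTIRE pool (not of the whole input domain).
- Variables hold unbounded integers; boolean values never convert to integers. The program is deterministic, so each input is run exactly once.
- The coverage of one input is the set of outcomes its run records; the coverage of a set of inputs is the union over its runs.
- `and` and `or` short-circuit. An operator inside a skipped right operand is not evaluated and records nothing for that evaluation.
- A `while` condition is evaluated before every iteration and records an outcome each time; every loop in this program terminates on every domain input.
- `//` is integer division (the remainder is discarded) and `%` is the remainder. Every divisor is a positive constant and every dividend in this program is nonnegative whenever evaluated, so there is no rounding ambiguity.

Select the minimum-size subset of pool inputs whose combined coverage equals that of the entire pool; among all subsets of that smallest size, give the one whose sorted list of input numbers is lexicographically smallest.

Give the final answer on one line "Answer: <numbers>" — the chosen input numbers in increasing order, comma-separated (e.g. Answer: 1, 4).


input #1 (a=2, d=3, r=3): events B2->S, B1->F, B3->T, B4->T, B3->T, B4->T, B3->T, B4->T, B3->F, B5->T, B5->T, B5->T, B5->F, B6->T; covers B1=F, B2=S, B3=T, B3=F, B4=T, B5=T, B5=F, B6=T
input #2 (a=1, d=5, r=1): events B2->E, B1->T, B3->T, B4->F, B3->T, B4->F, B3->T, B4->F, B3->F, B5->T, B5->T, B5->T, B5->F, B6->T; covers B1=T, B2=E, B3=T, B3=F, B4=F, B5=T, B5=F, B6=T
input #3 (a=3, d=5, r=3): events B2->S, B1->F, B3->T, B4->F, B3->T, B4->F, B3->T, B4->F, B3->F, B5->T, B5->T, B5->T, B5->F, B6->T; covers B1=F, B2=S, B3=T, B3=F, B4=F, B5=T, B5=F, B6=T
input #4 (a=3, d=1, r=1): events B2->S, B1->F, B3->T, B4->T, B3->T, B4->T, B3->T, B4->T, B3->F, B5->T, B5->T, B5->T, B5->F, B6->T; covers B1=F, B2=S, B3=T, B3=F, B4=T, B5=T, B5=F, B6=T
input #5 (a=5, d=5, r=2): events B2->S, B1->F, B3->T, B4->F, B3->T, B4->F, B3->T, B4->F, B3->F, B5->T, B5->T, B5->T, B5->F, B6->T; covers B1=F, B2=S, B3=T, B3=F, B4=F, B5=T, B5=F, B6=T
input #6 (a=2, d=6, r=3): events B2->S, B1->F, B3->T, B4->F, B3->T, B4->F, B3->T, B4->F, B3->F, B5->T, B5->T, B5->T, B5->F, B6->T; covers B1=F, B2=S, B3=T, B3=F, B4=F, B5=T, B5=F, B6=T
input #7 (a=1, d=2, r=3): events B2->E, B1->T, B3->T, B4->T, B3->T, B4->T, B3->T, B4->T, B3->F, B5->T, B5->T, B5->T, B5->F, B6->T; covers B1=T, B2=E, B3=T, B3=F, B4=T, B5=T, B5=F, B6=T
input #8 (a=5, d=1, r=1): events B2->S, B1->F, B3->T, B4->T, B3->T, B4->T, B3->T, B4->T, B3->F, B5->T, B5->T, B5->T, B5->F, B6->T; covers B1=F, B2=S, B3=T, B3=F, B4=T, B5=T, B5=F, B6=T
input #9 (a=1, d=3, r=3): events B2->E, B1->T, B3->T, B4->T, B3->T, B4->T, B3->T, B4->T, B3->F, B5->T, B5->T, B5->T, B5->F, B6->T; covers B1=T, B2=E, B3=T, B3=F, B4=T, B5=T, B5=F, B6=T
input #10 (a=4, d=2, r=2): events B2->S, B1->F, B3->T, B4->T, B3->T, B4->T, B3->T, B4->T, B3->F, B5->T, B5->T, B5->T, B5->F, B6->F; covers B1=F, B2=S, B3=T, B3=F, B4=T, B5=T, B5=F, B6=F
union over all inputs: B1=T, B1=F, B2=S, B2=E, B3=T, B3=F, B4=T, B4=F, B5=T, B5=F, B6=T, B6=F (12 outcomes)
no size-1 subset reaches all 12 outcomes (best union: 8/12)
size 2: inputs {2, 10} cover all 12 outcomes, and no lexicographically smaller subset of this size does
Answer: 2, 10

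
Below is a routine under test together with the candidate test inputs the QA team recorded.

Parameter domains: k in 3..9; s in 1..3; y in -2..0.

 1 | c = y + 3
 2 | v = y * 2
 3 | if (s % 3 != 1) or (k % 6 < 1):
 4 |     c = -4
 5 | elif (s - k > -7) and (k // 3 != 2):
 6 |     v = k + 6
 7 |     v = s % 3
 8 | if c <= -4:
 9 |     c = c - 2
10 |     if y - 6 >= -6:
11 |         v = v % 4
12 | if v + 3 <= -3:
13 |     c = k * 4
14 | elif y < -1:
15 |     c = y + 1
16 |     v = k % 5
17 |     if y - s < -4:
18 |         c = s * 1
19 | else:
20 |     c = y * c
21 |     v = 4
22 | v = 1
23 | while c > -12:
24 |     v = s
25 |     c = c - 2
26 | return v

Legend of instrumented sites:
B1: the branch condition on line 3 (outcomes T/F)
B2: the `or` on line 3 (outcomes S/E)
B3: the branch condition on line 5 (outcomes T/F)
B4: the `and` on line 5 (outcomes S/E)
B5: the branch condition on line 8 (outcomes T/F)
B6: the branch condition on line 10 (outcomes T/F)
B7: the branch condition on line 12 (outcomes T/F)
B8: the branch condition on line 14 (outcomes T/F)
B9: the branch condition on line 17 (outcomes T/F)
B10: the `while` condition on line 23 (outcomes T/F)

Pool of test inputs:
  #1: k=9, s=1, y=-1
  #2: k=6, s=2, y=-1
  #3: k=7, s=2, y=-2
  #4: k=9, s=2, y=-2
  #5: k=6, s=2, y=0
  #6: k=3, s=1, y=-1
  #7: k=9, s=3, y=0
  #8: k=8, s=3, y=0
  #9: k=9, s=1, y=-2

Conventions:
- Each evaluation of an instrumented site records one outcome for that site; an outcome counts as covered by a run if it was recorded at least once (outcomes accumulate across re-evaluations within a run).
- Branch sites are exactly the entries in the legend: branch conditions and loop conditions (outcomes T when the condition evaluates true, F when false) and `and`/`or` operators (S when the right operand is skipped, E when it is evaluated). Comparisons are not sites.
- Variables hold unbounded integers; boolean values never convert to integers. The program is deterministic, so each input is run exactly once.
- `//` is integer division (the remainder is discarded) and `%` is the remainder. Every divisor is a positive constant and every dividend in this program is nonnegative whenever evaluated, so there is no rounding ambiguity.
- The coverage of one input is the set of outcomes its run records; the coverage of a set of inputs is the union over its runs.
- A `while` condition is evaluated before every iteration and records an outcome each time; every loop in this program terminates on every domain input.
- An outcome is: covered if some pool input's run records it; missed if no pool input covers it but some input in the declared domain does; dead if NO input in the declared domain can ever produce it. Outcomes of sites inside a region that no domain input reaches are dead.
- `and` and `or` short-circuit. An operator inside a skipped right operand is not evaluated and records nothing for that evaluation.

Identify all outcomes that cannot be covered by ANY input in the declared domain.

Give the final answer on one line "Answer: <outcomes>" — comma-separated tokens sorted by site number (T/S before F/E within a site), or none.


checking every outcome against all 63 domain inputs:
  B7=T: unreachable across the whole domain -> dead
  reachable outcomes have witnesses, e.g. B1=T (e.g. k=3, s=2, y=-2), B1=F (e.g. k=3, s=1, y=-2), B2=S (e.g. k=3, s=2, y=-2), B2=E (e.g. k=3, s=1, y=-2)
Answer: B7=T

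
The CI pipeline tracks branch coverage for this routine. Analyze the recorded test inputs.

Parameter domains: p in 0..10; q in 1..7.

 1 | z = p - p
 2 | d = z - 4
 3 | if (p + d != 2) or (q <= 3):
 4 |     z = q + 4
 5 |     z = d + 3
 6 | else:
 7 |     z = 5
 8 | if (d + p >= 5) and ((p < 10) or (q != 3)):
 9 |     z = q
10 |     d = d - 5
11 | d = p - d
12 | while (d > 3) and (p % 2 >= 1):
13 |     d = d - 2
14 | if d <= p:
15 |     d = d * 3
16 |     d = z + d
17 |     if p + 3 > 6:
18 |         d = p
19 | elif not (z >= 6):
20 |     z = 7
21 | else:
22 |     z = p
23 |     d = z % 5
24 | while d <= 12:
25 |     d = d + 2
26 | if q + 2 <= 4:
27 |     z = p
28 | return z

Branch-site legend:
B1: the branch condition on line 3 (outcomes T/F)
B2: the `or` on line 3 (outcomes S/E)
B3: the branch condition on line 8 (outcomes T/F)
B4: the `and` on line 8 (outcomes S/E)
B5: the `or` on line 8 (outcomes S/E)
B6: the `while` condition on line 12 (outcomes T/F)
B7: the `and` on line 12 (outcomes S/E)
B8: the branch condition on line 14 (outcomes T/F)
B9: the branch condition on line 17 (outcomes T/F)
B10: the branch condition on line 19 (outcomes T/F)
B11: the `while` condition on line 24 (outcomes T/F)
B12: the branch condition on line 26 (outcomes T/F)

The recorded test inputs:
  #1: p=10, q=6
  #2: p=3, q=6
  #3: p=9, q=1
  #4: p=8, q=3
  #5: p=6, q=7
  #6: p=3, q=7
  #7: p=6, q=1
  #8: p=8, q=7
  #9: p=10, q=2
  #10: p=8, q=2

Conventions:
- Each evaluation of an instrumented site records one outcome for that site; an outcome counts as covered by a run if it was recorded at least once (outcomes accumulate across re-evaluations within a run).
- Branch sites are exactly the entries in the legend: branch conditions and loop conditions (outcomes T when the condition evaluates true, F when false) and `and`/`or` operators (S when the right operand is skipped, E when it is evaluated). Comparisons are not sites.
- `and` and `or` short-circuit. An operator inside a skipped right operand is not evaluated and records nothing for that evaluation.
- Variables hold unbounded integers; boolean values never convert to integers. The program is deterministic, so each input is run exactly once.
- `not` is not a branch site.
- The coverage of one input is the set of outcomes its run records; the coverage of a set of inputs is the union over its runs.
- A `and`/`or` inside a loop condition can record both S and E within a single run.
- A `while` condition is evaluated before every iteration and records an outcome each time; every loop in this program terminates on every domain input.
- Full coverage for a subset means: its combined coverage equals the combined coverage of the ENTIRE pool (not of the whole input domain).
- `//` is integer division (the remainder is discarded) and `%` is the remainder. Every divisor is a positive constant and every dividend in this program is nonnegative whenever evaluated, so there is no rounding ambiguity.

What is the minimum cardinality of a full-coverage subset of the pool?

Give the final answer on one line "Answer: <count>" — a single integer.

#1 (p=10, q=6) -> covered: B1=T, B2=S, B3=T, B4=E, B5=E, B6=F, B7=E, B8=F, B10=F, B11=T, B11=F, B12=F
#2 (p=3, q=6) -> covered: B1=T, B2=S, B3=F, B4=S, B6=T, B6=F, B7=S, B7=E, B8=T, B9=F, B11=T, B11=F, B12=F
#3 (p=9, q=1) -> covered: B1=T, B2=S, B3=T, B4=E, B5=S, B6=T, B6=F, B7=S, B7=E, B8=T, B9=T, B11=T, B11=F, B12=T
#4 (p=8, q=3) -> covered: B1=T, B2=S, B3=F, B4=S, B6=F, B7=E, B8=F, B10=T, B11=T, B11=F, B12=F
#5 (p=6, q=7) -> covered: B1=F, B2=E, B3=F, B4=S, B6=F, B7=E, B8=F, B10=T, B11=T, B11=F, B12=F
#6 (p=3, q=7) -> covered: B1=T, B2=S, B3=F, B4=S, B6=T, B6=F, B7=S, B7=E, B8=T, B9=F, B11=T, B11=F, B12=F
#7 (p=6, q=1) -> covered: B1=T, B2=E, B3=F, B4=S, B6=F, B7=E, B8=F, B10=T, B11=T, B11=F, B12=T
#8 (p=8, q=7) -> covered: B1=T, B2=S, B3=F, B4=S, B6=F, B7=E, B8=F, B10=T, B11=T, B11=F, B12=F
#9 (p=10, q=2) -> covered: B1=T, B2=S, B3=T, B4=E, B5=E, B6=F, B7=E, B8=F, B10=T, B11=F, B12=T
#10 (p=8, q=2) -> covered: B1=T, B2=S, B3=F, B4=S, B6=F, B7=E, B8=F, B10=T, B11=T, B11=F, B12=T
together the pool reaches 24 outcomes: B1=T, B1=F, B2=S, B2=E, B3=T, B3=F, B4=S, B4=E, B5=S, B5=E, B6=T, B6=F, B7=S, B7=E, B8=T, B8=F, B9=T, B9=F, B10=T, B10=F, B11=T, B11=F, B12=T, B12=F
size 1 is not enough: best union over all size-1 subsets is 14/24
size 2 is not enough: best union over all size-2 subsets is 21/24
size 3 is not enough: best union over all size-3 subsets is 23/24
the canonical winner is {1, 2, 3, 5}: size 4, full 24-outcome coverage, earliest index list among size-4 covers

Answer: 4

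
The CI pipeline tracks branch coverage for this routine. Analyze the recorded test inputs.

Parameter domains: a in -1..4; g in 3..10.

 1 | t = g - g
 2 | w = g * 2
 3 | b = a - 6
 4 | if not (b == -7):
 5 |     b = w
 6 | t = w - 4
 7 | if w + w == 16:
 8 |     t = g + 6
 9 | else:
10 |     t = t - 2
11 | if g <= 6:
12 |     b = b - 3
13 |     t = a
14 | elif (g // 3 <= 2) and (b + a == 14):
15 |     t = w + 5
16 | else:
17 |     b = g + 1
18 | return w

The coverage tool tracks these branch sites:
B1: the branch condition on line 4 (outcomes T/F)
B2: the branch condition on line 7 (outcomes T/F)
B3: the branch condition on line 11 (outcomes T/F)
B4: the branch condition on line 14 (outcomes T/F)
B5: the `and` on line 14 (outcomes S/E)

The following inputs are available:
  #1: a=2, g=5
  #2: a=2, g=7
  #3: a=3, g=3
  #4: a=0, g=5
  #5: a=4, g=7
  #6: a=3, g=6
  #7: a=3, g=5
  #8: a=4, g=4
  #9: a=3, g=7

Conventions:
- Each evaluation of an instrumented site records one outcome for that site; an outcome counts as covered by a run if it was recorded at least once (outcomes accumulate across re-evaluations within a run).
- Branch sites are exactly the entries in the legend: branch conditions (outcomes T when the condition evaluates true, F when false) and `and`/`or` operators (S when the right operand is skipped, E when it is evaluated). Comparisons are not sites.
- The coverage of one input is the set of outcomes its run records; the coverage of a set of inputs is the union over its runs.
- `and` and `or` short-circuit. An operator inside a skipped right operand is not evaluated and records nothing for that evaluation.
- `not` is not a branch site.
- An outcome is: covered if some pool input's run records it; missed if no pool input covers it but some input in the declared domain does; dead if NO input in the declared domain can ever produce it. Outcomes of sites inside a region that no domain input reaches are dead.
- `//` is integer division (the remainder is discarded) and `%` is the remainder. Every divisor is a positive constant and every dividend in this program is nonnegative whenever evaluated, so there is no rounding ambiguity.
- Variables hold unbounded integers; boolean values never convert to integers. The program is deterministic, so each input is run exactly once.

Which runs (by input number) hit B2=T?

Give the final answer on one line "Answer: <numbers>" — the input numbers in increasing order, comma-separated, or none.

input #1 (a=2, g=5): does not produce B2=T
input #2 (a=2, g=7): does not produce B2=T
input #3 (a=3, g=3): does not produce B2=T
input #4 (a=0, g=5): does not produce B2=T
input #5 (a=4, g=7): does not produce B2=T
input #6 (a=3, g=6): does not produce B2=T
input #7 (a=3, g=5): does not produce B2=T
input #8 (a=4, g=4): produces B2=T
input #9 (a=3, g=7): does not produce B2=T

Answer: 8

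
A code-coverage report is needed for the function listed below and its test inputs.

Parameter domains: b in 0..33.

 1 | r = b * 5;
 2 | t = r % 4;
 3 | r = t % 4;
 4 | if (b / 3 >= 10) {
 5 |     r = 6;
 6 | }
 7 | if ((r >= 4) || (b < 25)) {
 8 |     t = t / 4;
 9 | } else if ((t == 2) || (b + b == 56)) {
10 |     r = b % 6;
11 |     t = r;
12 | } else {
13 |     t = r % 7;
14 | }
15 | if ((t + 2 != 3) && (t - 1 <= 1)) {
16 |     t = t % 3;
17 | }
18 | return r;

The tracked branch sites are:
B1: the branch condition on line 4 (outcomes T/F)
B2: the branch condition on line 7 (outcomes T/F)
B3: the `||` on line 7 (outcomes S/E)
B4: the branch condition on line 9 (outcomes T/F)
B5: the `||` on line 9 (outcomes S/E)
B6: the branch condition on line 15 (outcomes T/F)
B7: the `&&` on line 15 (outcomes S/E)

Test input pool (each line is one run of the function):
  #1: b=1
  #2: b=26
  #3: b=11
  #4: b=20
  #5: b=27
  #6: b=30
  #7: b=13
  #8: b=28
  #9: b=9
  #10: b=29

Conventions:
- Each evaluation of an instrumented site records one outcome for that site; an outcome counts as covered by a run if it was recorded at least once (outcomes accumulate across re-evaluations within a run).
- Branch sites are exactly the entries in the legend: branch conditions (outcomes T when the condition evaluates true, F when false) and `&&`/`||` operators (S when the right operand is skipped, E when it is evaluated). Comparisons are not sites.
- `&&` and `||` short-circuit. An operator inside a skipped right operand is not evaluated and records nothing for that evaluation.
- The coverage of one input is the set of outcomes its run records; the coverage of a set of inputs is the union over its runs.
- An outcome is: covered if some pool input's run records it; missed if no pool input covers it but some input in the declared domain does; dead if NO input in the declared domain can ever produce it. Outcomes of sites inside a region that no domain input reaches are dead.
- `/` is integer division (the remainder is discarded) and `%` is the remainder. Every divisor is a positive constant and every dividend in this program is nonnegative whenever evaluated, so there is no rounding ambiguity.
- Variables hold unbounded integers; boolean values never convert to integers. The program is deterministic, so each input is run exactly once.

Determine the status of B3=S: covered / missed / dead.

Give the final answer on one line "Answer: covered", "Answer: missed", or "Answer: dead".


B3=S is recorded by pool input(s) 6 -> covered
Answer: covered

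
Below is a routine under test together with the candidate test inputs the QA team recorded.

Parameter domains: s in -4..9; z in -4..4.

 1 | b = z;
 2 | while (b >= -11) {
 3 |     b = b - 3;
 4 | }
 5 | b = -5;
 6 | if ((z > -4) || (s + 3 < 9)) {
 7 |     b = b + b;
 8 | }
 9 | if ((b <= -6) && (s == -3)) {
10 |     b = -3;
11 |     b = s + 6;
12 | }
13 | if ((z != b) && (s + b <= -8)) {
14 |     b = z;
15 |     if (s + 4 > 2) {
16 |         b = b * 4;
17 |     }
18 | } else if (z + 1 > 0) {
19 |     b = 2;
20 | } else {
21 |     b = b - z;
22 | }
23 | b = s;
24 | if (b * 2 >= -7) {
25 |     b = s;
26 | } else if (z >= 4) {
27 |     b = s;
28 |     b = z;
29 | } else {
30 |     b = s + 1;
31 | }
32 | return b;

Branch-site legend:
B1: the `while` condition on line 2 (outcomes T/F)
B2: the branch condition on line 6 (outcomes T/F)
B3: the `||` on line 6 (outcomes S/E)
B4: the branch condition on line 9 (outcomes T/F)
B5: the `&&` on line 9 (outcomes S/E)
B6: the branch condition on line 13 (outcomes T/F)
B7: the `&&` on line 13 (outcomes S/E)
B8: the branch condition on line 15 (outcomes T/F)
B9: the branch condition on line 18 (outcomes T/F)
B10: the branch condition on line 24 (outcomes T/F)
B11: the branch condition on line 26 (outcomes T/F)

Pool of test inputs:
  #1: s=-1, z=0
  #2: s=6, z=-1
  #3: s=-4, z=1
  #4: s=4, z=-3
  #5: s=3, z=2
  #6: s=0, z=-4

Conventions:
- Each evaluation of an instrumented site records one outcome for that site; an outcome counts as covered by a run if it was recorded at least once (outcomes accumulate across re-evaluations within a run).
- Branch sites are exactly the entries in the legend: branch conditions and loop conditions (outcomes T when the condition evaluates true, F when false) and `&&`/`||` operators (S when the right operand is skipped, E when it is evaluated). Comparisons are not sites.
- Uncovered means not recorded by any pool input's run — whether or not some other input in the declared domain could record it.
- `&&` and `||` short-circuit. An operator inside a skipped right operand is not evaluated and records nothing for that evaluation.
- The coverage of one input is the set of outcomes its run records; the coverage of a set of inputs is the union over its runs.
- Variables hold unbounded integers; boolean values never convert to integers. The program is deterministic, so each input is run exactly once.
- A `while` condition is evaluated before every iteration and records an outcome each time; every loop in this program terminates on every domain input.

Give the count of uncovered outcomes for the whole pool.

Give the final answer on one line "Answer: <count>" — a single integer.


run #1 (s=-1, z=0) runs B1->T, B1->T, B1->T, B1->T, B1->F, B3->S, B2->T, B5->E, B4->F, B7->E, B6->T, B8->T, B10->T; records B1=T, B1=F, B2=T, B3=S, B4=F, B5=E, B6=T, B7=E, B8=T, B10=T
run #2 (s=6, z=-1) runs B1->T, B1->T, B1->T, B1->T, B1->F, B3->S, B2->T, B5->E, B4->F, B7->E, B6->F, B9->F, B10->T; records B1=T, B1=F, B2=T, B3=S, B4=F, B5=E, B6=F, B7=E, B9=F, B10=T
run #3 (s=-4, z=1) runs B1->T, B1->T, B1->T, B1->T, B1->T, B1->F, B3->S, B2->T, B5->E, B4->F, B7->E, B6->T, B8->F, B10->F, ...; records B1=T, B1=F, B2=T, B3=S, B4=F, B5=E, B6=T, B7=E, B8=F, B10=F, B11=F
run #4 (s=4, z=-3) runs B1->T, B1->T, B1->T, B1->F, B3->S, B2->T, B5->E, B4->F, B7->E, B6->F, B9->F, B10->T; records B1=T, B1=F, B2=T, B3=S, B4=F, B5=E, B6=F, B7=E, B9=F, B10=T
run #5 (s=3, z=2) runs B1->T, B1->T, B1->T, B1->T, B1->T, B1->F, B3->S, B2->T, B5->E, B4->F, B7->E, B6->F, B9->T, B10->T; records B1=T, B1=F, B2=T, B3=S, B4=F, B5=E, B6=F, B7=E, B9=T, B10=T
run #6 (s=0, z=-4) runs B1->T, B1->T, B1->T, B1->F, B3->E, B2->T, B5->E, B4->F, B7->E, B6->T, B8->T, B10->T; records B1=T, B1=F, B2=T, B3=E, B4=F, B5=E, B6=T, B7=E, B8=T, B10=T
union over the pool: B1=T, B1=F, B2=T, B3=S, B3=E, B4=F, B5=E, B6=T, B6=F, B7=E, B8=T, B8=F, B9=T, B9=F, B10=T, B10=F, B11=F
uncovered (5 of 22): B2=F, B4=T, B5=S, B7=S, B11=T
Answer: 5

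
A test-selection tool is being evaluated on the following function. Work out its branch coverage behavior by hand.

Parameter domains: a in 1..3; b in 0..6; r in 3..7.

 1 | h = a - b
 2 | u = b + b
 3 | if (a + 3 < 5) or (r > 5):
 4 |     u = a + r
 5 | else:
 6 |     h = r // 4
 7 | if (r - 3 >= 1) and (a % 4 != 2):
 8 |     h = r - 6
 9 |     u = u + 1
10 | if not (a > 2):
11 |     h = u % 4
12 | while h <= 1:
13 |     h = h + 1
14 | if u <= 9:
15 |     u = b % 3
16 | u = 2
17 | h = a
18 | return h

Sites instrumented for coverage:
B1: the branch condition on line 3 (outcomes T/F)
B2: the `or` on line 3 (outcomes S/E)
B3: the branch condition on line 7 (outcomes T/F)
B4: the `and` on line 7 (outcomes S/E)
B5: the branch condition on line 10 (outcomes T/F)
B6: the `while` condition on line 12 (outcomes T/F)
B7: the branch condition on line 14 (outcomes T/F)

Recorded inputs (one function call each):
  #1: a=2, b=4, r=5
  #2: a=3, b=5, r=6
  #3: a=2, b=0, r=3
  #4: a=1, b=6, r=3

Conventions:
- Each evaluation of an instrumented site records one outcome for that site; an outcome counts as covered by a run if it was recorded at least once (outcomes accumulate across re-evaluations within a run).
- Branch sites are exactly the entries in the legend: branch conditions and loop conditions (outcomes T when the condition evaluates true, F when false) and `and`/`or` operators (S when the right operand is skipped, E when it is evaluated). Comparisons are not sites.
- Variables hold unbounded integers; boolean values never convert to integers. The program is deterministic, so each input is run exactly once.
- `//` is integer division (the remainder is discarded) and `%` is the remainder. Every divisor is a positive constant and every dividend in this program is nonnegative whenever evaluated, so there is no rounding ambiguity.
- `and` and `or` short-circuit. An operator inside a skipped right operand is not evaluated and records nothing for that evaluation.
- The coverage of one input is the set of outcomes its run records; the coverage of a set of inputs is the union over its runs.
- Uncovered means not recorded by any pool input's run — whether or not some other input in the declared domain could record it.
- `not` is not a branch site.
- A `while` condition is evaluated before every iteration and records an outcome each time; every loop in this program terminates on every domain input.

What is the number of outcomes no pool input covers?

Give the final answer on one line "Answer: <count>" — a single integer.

#1 (a=2, b=4, r=5) -> B2->E, B1->F, B4->E, B3->F, B5->T, B6->T, B6->T, B6->F, B7->T; covered: B1=F, B2=E, B3=F, B4=E, B5=T, B6=T, B6=F, B7=T
#2 (a=3, b=5, r=6) -> B2->E, B1->T, B4->E, B3->T, B5->F, B6->T, B6->T, B6->F, B7->F; covered: B1=T, B2=E, B3=T, B4=E, B5=F, B6=T, B6=F, B7=F
#3 (a=2, b=0, r=3) -> B2->E, B1->F, B4->S, B3->F, B5->T, B6->T, B6->T, B6->F, B7->T; covered: B1=F, B2=E, B3=F, B4=S, B5=T, B6=T, B6=F, B7=T
#4 (a=1, b=6, r=3) -> B2->S, B1->T, B4->S, B3->F, B5->T, B6->T, B6->T, B6->F, B7->T; covered: B1=T, B2=S, B3=F, B4=S, B5=T, B6=T, B6=F, B7=T
union over the pool: B1=T, B1=F, B2=S, B2=E, B3=T, B3=F, B4=S, B4=E, B5=T, B5=F, B6=T, B6=F, B7=T, B7=F
uncovered (0 of 14): none

Answer: 0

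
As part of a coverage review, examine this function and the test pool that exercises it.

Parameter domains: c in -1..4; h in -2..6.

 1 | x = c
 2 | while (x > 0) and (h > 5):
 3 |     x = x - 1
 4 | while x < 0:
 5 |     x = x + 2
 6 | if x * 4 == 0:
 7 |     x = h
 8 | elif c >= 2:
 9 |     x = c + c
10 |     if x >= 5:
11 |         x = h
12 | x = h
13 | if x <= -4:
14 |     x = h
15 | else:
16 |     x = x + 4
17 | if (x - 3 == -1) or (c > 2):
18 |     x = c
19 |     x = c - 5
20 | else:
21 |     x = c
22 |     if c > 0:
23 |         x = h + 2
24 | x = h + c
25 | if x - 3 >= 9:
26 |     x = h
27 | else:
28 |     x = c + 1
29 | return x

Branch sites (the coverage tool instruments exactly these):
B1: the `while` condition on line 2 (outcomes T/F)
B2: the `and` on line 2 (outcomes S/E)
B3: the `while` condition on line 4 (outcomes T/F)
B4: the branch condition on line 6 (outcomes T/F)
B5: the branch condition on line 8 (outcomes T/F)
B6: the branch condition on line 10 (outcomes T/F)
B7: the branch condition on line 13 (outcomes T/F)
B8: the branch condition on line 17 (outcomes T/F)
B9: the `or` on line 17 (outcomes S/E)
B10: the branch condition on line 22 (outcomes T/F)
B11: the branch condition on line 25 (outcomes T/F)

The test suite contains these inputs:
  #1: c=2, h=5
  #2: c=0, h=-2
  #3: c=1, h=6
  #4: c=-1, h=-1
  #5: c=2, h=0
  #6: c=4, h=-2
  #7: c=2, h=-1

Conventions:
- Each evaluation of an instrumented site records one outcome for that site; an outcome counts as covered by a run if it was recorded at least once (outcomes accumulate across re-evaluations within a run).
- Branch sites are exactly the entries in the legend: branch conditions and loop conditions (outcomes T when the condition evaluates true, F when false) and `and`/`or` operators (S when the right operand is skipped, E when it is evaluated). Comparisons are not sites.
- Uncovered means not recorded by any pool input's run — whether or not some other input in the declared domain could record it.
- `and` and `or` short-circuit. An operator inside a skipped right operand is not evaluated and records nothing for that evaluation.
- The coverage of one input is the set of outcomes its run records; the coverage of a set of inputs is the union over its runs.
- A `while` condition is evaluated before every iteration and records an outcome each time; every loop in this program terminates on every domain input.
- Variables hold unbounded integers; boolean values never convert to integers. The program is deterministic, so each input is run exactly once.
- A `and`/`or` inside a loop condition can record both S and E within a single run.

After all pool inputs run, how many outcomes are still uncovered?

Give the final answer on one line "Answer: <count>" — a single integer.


test 1 (c=2, h=5) fires B2->E, B1->F, B3->F, B4->F, B5->T, B6->F, B7->F, B9->E, B8->F, B10->T, B11->F; hits B1=F, B2=E, B3=F, B4=F, B5=T, B6=F, B7=F, B8=F, B9=E, B10=T, B11=F
test 2 (c=0, h=-2) fires B2->S, B1->F, B3->F, B4->T, B7->F, B9->S, B8->T, B11->F; hits B1=F, B2=S, B3=F, B4=T, B7=F, B8=T, B9=S, B11=F
test 3 (c=1, h=6) fires B2->E, B1->T, B2->S, B1->F, B3->F, B4->T, B7->F, B9->E, B8->F, B10->T, B11->F; hits B1=T, B1=F, B2=S, B2=E, B3=F, B4=T, B7=F, B8=F, B9=E, B10=T, B11=F
test 4 (c=-1, h=-1) fires B2->S, B1->F, B3->T, B3->F, B4->F, B5->F, B7->F, B9->E, B8->F, B10->F, B11->F; hits B1=F, B2=S, B3=T, B3=F, B4=F, B5=F, B7=F, B8=F, B9=E, B10=F, B11=F
test 5 (c=2, h=0) fires B2->E, B1->F, B3->F, B4->F, B5->T, B6->F, B7->F, B9->E, B8->F, B10->T, B11->F; hits B1=F, B2=E, B3=F, B4=F, B5=T, B6=F, B7=F, B8=F, B9=E, B10=T, B11=F
test 6 (c=4, h=-2) fires B2->E, B1->F, B3->F, B4->F, B5->T, B6->T, B7->F, B9->S, B8->T, B11->F; hits B1=F, B2=E, B3=F, B4=F, B5=T, B6=T, B7=F, B8=T, B9=S, B11=F
test 7 (c=2, h=-1) fires B2->E, B1->F, B3->F, B4->F, B5->T, B6->F, B7->F, B9->E, B8->F, B10->T, B11->F; hits B1=F, B2=E, B3=F, B4=F, B5=T, B6=F, B7=F, B8=F, B9=E, B10=T, B11=F
union over the pool: B1=T, B1=F, B2=S, B2=E, B3=T, B3=F, B4=T, B4=F, B5=T, B5=F, B6=T, B6=F, B7=F, B8=T, B8=F, B9=S, B9=E, B10=T, B10=F, B11=F
uncovered (2 of 22): B7=T, B11=T
Answer: 2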